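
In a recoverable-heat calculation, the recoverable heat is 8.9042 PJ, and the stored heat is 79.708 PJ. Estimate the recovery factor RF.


RF = Q_rec / Q_s
RF = 8.9042 / 79.708
RF = 0.11171


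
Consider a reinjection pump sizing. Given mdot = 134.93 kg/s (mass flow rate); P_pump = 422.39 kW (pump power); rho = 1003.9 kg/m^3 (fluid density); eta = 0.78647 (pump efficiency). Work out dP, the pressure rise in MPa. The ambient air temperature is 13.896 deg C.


dP = P_pump * rho * eta / mdot
dP = 422.39 * 1003.9 * 0.78647 / 134.93
dP = 2471.597 kPa
Convert: 2471.597 kPa * 0.001 = 2.4716 MPa
dP = 2.4716 MPa


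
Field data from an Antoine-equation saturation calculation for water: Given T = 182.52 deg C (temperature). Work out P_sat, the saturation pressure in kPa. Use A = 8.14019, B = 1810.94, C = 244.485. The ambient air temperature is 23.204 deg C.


P_sat = 10^(A - B/(C + T)) / 760 * 0.101325
P_sat = 10^(8.14019 - 1810.94/(244.485 + 182.52)) / 760 * 0.101325
P_sat = 1.056977 MPa
Convert: 1.056977 MPa * 1000.0 = 1057.0 kPa
P_sat = 1057.0 kPa


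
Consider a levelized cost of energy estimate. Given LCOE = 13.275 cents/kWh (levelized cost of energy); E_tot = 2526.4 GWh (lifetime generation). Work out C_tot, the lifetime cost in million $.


C_tot = LCOE / 100 * E_tot
C_tot = 13.275 / 100 * 2526.4
C_tot = 335.38 million $


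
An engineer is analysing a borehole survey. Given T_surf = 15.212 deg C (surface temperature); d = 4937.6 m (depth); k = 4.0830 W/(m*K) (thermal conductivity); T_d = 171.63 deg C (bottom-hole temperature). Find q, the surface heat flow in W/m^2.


Step 1: grad = (T_d - T_surf)/d * 1000 = (171.63 - 15.212)/4937.6 * 1000 = 31.67895 deg C/km
Step 2: q = k * grad / 1000 = 4.083 * 31.67895 / 1000 = 0.12935 W/m^2
q = 0.12935 W/m^2


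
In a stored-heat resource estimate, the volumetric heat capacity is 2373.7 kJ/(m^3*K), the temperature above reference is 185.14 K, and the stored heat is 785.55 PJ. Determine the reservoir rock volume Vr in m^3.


Vr = Q_s * 1e12 / (rhoc * dT)
Vr = 785.55 * 1e12 / (2373.7 * 185.14)
Vr = 1.7875e+09 m^3


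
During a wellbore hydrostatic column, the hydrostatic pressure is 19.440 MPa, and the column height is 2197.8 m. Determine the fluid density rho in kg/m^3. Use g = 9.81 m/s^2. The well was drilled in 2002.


rho = P * 1e6 / (g * h)
rho = 19.440 * 1e6 / (9.81 * 2197.8)
rho = 901.65 kg/m^3


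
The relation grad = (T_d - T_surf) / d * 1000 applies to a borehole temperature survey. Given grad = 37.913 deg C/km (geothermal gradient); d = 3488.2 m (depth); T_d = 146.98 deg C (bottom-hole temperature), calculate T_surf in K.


T_surf = T_d - grad * d / 1000
T_surf = 146.98 - 37.913 * 3488.2 / 1000
T_surf = 14.73187 deg C
Convert to K: 14.73187 + 273.15 = 287.88 K
T_surf = 287.88 K


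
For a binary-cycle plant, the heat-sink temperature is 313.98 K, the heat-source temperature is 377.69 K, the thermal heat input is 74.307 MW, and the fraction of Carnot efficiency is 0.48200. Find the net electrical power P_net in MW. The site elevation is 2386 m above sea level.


Step 1: eta = (1 - Tc/Th)*f = (1 - 313.98/377.69)*0.482 = 0.08130536
Step 2: P_net = eta * Q_in = 0.08130536 * 74.307 = 6.0416 MW
P_net = 6.0416 MW


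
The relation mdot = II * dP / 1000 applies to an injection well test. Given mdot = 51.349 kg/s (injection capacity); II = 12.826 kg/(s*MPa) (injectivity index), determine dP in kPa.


dP = mdot * 1000 / II
dP = 51.349 * 1000 / 12.826
dP = 4003.5 kPa


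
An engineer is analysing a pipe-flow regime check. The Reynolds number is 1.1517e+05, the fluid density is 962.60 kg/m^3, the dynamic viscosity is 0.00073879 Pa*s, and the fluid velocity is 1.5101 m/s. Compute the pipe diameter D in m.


D = Re * mu / (rho * vel)
D = 1.1517e+05 * 0.00073879 / (962.60 * 1.5101)
D = 0.058534 m


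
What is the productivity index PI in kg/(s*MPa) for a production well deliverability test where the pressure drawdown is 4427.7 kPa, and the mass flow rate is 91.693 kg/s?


PI = mdot * 1000 / dP
PI = 91.693 * 1000 / 4427.7
PI = 20.709 kg/(s*MPa)


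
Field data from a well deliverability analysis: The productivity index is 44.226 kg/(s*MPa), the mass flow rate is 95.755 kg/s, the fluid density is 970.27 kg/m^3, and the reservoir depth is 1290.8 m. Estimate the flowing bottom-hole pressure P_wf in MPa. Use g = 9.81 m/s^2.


Step 1: P_i = rho*g*h/1e6 = 970.27*9.81*1290.8/1e6 = 12.28628 MPa
Step 2: P_wf = P_i - mdot/PI = 12.28628 - 95.755/44.226 = 10.121 MPa
P_wf = 10.121 MPa


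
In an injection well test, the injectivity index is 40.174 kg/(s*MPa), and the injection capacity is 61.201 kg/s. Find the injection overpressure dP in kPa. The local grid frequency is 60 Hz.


dP = mdot * 1000 / II
dP = 61.201 * 1000 / 40.174
dP = 1523.4 kPa


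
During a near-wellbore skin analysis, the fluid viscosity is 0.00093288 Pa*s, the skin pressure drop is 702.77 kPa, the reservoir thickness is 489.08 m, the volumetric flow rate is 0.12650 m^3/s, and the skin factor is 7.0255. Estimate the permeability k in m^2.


k = S*q*mu / (2*pi*dP_s*1000*hr)
k = 7.0255*0.12650*0.00093288 / (2*pi*702.77*1000*489.08)
k = 3.8390e-13 m^2


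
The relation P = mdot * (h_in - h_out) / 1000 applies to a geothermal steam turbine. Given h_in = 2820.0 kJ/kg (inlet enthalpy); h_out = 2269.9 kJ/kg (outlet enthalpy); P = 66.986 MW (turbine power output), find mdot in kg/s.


mdot = P * 1000 / (h_in - h_out)
mdot = 66.986 * 1000 / (2820.0 - 2269.9)
mdot = 121.77 kg/s


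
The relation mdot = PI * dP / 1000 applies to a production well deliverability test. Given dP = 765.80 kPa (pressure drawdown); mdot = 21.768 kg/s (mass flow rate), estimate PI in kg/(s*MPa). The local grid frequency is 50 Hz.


PI = mdot * 1000 / dP
PI = 21.768 * 1000 / 765.80
PI = 28.425 kg/(s*MPa)


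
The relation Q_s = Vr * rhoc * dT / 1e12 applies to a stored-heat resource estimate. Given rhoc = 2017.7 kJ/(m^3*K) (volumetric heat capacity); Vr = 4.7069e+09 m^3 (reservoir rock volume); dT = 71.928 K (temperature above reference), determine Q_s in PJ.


Q_s = Vr * rhoc * dT / 1e12
Q_s = 4.7069e+09 * 2017.7 * 71.928 / 1e12
Q_s = 683.11 PJ


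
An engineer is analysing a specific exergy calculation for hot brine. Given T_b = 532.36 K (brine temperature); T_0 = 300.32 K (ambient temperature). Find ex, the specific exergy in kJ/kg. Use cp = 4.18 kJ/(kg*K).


ex = cp * ((T_b - T_0) - T_0 * ln(T_b/T_0))
ex = 4.18 * ((532.36 - 300.32) - 300.32 * ln(532.36/300.32))
ex = 251.28 kJ/kg


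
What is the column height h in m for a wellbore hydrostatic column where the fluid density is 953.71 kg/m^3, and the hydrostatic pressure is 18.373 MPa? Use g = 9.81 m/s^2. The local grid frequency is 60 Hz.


h = P * 1e6 / (g * rho)
h = 18.373 * 1e6 / (9.81 * 953.71)
h = 1963.8 m


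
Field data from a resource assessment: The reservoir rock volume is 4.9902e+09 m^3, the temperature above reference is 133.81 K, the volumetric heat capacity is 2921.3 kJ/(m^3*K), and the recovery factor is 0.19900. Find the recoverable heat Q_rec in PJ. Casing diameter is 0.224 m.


Step 1: Q_s = Vr*rhoc*dT/1e12 = 4.9902e+09*2921.3*133.81/1e12 = 1950.665 PJ
Step 2: Q_rec = Q_s * RF = 1950.665 * 0.199 = 388.18 PJ
Q_rec = 388.18 PJ


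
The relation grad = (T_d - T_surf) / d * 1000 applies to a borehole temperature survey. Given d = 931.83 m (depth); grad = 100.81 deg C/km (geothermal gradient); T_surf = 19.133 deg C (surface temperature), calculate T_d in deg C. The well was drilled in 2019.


T_d = T_surf + grad * d / 1000
T_d = 19.133 + 100.81 * 931.83 / 1000
T_d = 113.07 deg C


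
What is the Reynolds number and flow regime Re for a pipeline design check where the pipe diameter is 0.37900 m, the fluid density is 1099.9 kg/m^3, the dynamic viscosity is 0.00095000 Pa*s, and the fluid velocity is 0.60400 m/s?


Step 1: Re = rho*vel*D/mu = 1099.9*0.604*0.379/0.00095 = 2.6504e+05
Step 2: Re = 2.6504e+05 > 4000, so flow is turbulent.
Re = 2.6504e+05 (turbulent)


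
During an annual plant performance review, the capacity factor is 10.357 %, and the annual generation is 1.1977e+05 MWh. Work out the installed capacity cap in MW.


cap = E_a / (CF/100 * 8760)
cap = 1.1977e+05 / (10.357/100 * 8760)
cap = 132.01 MW


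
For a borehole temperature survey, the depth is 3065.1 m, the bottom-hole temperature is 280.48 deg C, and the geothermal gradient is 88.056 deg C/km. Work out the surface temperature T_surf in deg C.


T_surf = T_d - grad * d / 1000
T_surf = 280.48 - 88.056 * 3065.1 / 1000
T_surf = 10.580 deg C


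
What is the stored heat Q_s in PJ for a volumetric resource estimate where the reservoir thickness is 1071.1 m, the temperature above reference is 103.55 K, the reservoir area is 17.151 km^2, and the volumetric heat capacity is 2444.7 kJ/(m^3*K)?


Step 1: Vr = A*1e6*hr = 17.151*1e6*1071.1 = 1.837044e+10 m^3
Step 2: Q_s = Vr*rhoc*dT/1e12 = 1.837044e+10*2444.7*103.55/1e12 = 4650.5 PJ
Q_s = 4650.5 PJ


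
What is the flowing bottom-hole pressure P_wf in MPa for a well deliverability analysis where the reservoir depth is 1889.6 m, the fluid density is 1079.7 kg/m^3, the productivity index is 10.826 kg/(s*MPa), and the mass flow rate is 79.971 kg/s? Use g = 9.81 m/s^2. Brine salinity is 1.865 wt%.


Step 1: P_i = rho*g*h/1e6 = 1079.7*9.81*1889.6/1e6 = 20.01437 MPa
Step 2: P_wf = P_i - mdot/PI = 20.01437 - 79.971/10.826 = 12.627 MPa
P_wf = 12.627 MPa


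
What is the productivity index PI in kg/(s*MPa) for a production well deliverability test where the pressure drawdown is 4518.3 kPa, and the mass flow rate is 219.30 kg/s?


PI = mdot * 1000 / dP
PI = 219.30 * 1000 / 4518.3
PI = 48.536 kg/(s*MPa)


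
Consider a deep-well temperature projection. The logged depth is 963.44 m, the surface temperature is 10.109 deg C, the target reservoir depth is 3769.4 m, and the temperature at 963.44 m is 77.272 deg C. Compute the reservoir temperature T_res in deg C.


Step 1: grad = (T_d1 - T_surf)/d1 * 1000 = (77.272 - 10.109)/963.44 * 1000 = 69.71166 deg C/km
Step 2: T_res = T_surf + grad*d2/1000 = 10.109 + 69.71166*3769.4/1000 = 272.88 deg C
T_res = 272.88 deg C


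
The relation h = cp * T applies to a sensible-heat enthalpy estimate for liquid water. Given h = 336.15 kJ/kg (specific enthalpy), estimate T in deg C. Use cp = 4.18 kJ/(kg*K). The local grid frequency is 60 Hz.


T = h / cp
T = 336.15 / 4.18
T = 80.419 deg C


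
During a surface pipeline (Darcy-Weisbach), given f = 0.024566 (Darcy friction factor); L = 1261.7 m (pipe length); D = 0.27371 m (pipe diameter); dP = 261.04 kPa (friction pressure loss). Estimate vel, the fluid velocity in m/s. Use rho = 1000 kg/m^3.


vel = sqrt(dP*1000*2*D / (f*L*rho))
vel = sqrt(261.04*1000*2*0.27371 / (0.024566*1261.7*1000))
vel = 2.1472 m/s


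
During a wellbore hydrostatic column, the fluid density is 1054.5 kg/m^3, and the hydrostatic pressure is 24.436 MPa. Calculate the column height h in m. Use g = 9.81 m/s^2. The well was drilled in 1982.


h = P * 1e6 / (g * rho)
h = 24.436 * 1e6 / (9.81 * 1054.5)
h = 2362.2 m


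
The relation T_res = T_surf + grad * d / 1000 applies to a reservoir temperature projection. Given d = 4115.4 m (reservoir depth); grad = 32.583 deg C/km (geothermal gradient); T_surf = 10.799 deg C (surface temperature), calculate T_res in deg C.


T_res = T_surf + grad * d / 1000
T_res = 10.799 + 32.583 * 4115.4 / 1000
T_res = 144.89 deg C


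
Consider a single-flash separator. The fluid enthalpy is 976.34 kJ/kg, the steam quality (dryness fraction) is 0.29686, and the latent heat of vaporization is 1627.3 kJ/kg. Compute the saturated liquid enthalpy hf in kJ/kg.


hf = h - x * hfg
hf = 976.34 - 0.29686 * 1627.3
hf = 493.26 kJ/kg


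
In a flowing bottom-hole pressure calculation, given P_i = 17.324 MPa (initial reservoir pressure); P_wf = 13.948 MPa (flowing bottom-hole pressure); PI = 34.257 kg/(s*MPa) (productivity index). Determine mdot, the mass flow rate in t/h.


mdot = (P_i - P_wf) * PI
mdot = (17.324 - 13.948) * 34.257
mdot = 115.6516 kg/s
Convert: 115.6516 kg/s * 3.6 = 416.35 t/h
mdot = 416.35 t/h


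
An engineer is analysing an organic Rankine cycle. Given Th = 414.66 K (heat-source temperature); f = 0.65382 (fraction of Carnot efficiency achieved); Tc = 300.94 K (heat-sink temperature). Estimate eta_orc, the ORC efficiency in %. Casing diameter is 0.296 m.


eta_orc = (1 - Tc/Th) * f * 100
eta_orc = (1 - 300.94/414.66) * 0.65382 * 100
eta_orc = 17.931 %


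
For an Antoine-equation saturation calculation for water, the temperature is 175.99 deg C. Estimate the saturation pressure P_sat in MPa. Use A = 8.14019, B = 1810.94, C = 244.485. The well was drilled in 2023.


P_sat = 10^(A - B/(C + T)) / 760 * 0.101325
P_sat = 10^(8.14019 - 1810.94/(244.485 + 175.99)) / 760 * 0.101325
P_sat = 0.90824 MPa


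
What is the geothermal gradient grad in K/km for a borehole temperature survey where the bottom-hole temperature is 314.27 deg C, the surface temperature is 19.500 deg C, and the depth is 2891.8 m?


grad = (T_d - T_surf) / d * 1000
grad = (314.27 - 19.500) / 2891.8 * 1000
grad = 101.9331 deg C/km
Convert: 101.9331 deg C/km * 1.0 = 101.93 K/km
grad = 101.93 K/km


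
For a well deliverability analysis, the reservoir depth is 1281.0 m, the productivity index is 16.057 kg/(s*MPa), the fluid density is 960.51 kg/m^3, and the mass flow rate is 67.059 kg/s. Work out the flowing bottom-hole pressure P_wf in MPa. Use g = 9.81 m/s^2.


Step 1: P_i = rho*g*h/1e6 = 960.51*9.81*1281.0/1e6 = 12.07035 MPa
Step 2: P_wf = P_i - mdot/PI = 12.07035 - 67.059/16.057 = 7.8940 MPa
P_wf = 7.8940 MPa


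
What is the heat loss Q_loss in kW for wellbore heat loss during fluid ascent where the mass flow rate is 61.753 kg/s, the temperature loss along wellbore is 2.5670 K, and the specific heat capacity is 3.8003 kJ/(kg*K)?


Q_loss = mdot * cp * dT
Q_loss = 61.753 * 3.8003 * 2.5670
Q_loss = 602.42 kW


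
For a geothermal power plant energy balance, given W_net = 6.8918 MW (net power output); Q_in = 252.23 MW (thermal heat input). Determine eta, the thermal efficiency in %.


eta = W_net / Q_in * 100
eta = 6.8918 / 252.23 * 100
eta = 2.7323 %


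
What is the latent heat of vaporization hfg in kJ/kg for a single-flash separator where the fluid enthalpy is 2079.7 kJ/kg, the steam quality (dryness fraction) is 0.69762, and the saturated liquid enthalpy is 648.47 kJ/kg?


hfg = (h - hf) / x
hfg = (2079.7 - 648.47) / 0.69762
hfg = 2051.6 kJ/kg


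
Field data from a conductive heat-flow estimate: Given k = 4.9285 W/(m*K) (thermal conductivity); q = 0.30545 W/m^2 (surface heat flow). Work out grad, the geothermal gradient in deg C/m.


grad = q * 1000 / k
grad = 0.30545 * 1000 / 4.9285
grad = 61.97626 deg C/km
Convert: 61.97626 deg C/km * 0.001 = 0.061976 deg C/m
grad = 0.061976 deg C/m


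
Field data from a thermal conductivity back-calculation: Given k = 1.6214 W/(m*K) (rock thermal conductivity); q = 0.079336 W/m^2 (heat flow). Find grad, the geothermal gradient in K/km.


grad = q / k * 1000
grad = 0.079336 / 1.6214 * 1000
grad = 48.93055 deg C/km
Convert: 48.93055 deg C/km * 1.0 = 48.931 K/km
grad = 48.931 K/km


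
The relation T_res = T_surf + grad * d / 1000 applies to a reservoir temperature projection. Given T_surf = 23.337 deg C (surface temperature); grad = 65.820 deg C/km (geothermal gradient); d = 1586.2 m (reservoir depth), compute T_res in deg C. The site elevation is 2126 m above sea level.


T_res = T_surf + grad * d / 1000
T_res = 23.337 + 65.820 * 1586.2 / 1000
T_res = 127.74 deg C


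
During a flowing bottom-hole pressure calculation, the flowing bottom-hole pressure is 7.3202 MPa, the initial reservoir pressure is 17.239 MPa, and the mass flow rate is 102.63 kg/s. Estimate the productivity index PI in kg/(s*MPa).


PI = mdot / (P_i - P_wf)
PI = 102.63 / (17.239 - 7.3202)
PI = 10.347 kg/(s*MPa)


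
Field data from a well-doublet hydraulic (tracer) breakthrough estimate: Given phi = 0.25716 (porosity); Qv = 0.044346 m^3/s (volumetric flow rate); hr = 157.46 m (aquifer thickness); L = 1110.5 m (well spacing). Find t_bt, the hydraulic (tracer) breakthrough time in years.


t_bt = pi * hr * phi * L^2 / (3 * Qv) / (365.25*86400)
t_bt = pi * 157.46 * 0.25716 * 1110.5^2 / (3 * 0.044346) / (365.25*86400)
t_bt = 37.366 years


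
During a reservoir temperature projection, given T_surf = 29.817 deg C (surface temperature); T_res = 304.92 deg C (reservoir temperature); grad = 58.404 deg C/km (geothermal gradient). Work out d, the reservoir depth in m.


d = (T_res - T_surf) / grad * 1000
d = (304.92 - 29.817) / 58.404 * 1000
d = 4710.3 m


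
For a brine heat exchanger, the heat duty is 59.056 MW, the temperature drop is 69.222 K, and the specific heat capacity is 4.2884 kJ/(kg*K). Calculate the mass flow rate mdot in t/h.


mdot = Q * 1000 / (cp * dT)
mdot = 59.056 * 1000 / (4.2884 * 69.222)
mdot = 198.9411 kg/s
Convert: 198.9411 kg/s * 3.6 = 716.19 t/h
mdot = 716.19 t/h


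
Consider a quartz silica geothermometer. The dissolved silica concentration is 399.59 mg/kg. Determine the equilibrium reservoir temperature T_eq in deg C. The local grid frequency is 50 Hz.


T_eq = 1309 / (5.19 - log10(SiO2)) - 273.15
T_eq = 1309 / (5.19 - log10(399.59)) - 273.15
T_eq = 232.57 deg C


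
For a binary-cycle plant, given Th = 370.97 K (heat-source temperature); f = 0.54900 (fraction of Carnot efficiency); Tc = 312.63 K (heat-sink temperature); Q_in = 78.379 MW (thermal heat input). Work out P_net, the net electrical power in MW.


Step 1: eta = (1 - Tc/Th)*f = (1 - 312.63/370.97)*0.549 = 0.08633760
Step 2: P_net = eta * Q_in = 0.08633760 * 78.379 = 6.7671 MW
P_net = 6.7671 MW


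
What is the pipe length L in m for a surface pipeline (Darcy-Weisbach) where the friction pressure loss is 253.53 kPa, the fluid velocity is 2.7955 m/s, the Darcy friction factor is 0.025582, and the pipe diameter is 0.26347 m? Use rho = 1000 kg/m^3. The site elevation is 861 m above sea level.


L = dP*1000*D / (f*rho*vel^2/2)
L = 253.53*1000*0.26347 / (0.025582*1000*2.7955^2/2)
L = 668.25 m


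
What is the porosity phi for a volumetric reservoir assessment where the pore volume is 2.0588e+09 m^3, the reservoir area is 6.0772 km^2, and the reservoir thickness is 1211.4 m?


phi = Vp / (A * 1e6 * hr)
phi = 2.0588e+09 / (6.0772 * 1e6 * 1211.4)
phi = 0.27966


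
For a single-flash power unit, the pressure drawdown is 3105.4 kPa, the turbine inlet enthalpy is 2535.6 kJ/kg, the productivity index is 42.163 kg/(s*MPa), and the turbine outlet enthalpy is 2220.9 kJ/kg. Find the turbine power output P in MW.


Step 1: mdot = PI * dP / 1000 = 42.163 * 3105.4 / 1000 = 130.9330 kg/s
Step 2: P = mdot*(h_in - h_out)/1000 = 130.9330*(2535.6 - 2220.9)/1000 = 41.205 MW
P = 41.205 MW


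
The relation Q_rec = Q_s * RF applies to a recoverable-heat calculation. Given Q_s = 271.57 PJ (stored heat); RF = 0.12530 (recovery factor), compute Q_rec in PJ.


Q_rec = Q_s * RF
Q_rec = 271.57 * 0.12530
Q_rec = 34.028 PJ


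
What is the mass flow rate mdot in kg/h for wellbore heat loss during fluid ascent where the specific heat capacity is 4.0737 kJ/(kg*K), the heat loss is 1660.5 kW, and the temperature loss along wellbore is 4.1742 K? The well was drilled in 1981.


mdot = Q_loss / (cp * dT)
mdot = 1660.5 / (4.0737 * 4.1742)
mdot = 97.65097 kg/s
Convert: 97.65097 kg/s * 3600.0 = 3.5154e+05 kg/h
mdot = 3.5154e+05 kg/h


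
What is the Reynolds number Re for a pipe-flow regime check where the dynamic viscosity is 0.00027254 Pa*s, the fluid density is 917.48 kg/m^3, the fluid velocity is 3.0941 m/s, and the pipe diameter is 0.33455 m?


Re = rho * vel * D / mu
Re = 917.48 * 3.0941 * 0.33455 / 0.00027254
Re = 3.4847e+06


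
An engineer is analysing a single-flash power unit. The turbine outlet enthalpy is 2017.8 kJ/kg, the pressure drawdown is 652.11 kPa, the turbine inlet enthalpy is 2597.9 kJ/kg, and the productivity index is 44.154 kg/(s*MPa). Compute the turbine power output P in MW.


Step 1: mdot = PI * dP / 1000 = 44.154 * 652.11 / 1000 = 28.79326 kg/s
Step 2: P = mdot*(h_in - h_out)/1000 = 28.79326*(2597.9 - 2017.8)/1000 = 16.703 MW
P = 16.703 MW


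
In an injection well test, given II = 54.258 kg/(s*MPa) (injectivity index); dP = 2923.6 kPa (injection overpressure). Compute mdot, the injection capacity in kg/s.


mdot = II * dP / 1000
mdot = 54.258 * 2923.6 / 1000
mdot = 158.63 kg/s


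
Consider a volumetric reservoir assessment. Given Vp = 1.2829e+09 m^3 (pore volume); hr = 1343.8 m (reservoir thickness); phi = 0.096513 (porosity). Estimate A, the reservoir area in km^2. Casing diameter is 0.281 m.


A = Vp / (1e6 * hr * phi)
A = 1.2829e+09 / (1e6 * 1343.8 * 0.096513)
A = 9.8917 km^2


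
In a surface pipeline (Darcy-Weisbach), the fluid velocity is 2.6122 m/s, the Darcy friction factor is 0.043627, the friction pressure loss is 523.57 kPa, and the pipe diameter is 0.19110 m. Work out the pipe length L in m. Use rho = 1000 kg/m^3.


L = dP*1000*D / (f*rho*vel^2/2)
L = 523.57*1000*0.19110 / (0.043627*1000*2.6122^2/2)
L = 672.20 m


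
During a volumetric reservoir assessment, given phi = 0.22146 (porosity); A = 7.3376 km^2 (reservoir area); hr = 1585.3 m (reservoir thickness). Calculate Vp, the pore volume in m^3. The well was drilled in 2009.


Vp = A * 1e6 * hr * phi
Vp = 7.3376 * 1e6 * 1585.3 * 0.22146
Vp = 2.5761e+09 m^3


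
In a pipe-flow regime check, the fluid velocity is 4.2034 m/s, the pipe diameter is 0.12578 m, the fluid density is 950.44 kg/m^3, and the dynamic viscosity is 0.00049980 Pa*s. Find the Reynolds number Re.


Re = rho * vel * D / mu
Re = 950.44 * 4.2034 * 0.12578 / 0.00049980
Re = 1.0054e+06


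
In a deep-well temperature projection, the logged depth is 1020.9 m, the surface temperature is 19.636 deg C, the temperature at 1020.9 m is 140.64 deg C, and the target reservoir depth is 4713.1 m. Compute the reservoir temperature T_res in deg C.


Step 1: grad = (T_d1 - T_surf)/d1 * 1000 = (140.64 - 19.636)/1020.9 * 1000 = 118.5268 deg C/km
Step 2: T_res = T_surf + grad*d2/1000 = 19.636 + 118.5268*4713.1/1000 = 578.26 deg C
T_res = 578.26 deg C


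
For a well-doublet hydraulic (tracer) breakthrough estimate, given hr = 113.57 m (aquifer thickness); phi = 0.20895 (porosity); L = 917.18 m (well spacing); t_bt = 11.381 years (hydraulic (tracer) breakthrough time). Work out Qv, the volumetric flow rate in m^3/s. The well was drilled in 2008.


Qv = pi*hr*phi*L^2 / (3*t_bt*365.25*86400)
Qv = pi*113.57*0.20895*917.18^2 / (3*11.381*365.25*86400)
Qv = 0.058205 m^3/s


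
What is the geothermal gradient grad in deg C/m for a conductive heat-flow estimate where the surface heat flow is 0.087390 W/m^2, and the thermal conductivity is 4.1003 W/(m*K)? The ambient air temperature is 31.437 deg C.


grad = q * 1000 / k
grad = 0.087390 * 1000 / 4.1003
grad = 21.31307 deg C/km
Convert: 21.31307 deg C/km * 0.001 = 0.021313 deg C/m
grad = 0.021313 deg C/m


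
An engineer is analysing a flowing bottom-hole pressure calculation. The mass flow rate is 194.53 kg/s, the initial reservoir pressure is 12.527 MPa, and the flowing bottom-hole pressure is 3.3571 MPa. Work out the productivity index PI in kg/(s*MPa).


PI = mdot / (P_i - P_wf)
PI = 194.53 / (12.527 - 3.3571)
PI = 21.214 kg/(s*MPa)


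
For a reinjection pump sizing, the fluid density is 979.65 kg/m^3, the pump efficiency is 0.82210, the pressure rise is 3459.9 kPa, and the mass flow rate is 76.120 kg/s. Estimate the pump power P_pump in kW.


P_pump = mdot * dP / (rho * eta)
P_pump = 76.120 * 3459.9 / (979.65 * 0.82210)
P_pump = 327.01 kW


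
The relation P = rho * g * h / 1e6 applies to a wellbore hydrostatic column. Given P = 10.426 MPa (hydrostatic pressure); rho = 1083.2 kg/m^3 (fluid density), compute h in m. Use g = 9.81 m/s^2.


h = P * 1e6 / (g * rho)
h = 10.426 * 1e6 / (9.81 * 1083.2)
h = 981.16 m


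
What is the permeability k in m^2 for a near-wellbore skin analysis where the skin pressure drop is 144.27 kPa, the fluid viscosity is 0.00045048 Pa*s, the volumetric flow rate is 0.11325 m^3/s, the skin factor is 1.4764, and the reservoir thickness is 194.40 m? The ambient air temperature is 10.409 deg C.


k = S*q*mu / (2*pi*dP_s*1000*hr)
k = 1.4764*0.11325*0.00045048 / (2*pi*144.27*1000*194.40)
k = 4.2743e-13 m^2


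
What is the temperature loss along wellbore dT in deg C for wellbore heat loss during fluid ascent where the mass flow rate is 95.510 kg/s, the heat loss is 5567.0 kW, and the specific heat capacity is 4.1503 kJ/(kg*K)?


dT = Q_loss / (mdot * cp)
dT = 5567.0 / (95.510 * 4.1503)
dT = 14.04407 K
Convert (temperature difference, 1 K = 1 deg C): 14.04407 K = 14.04407 deg C
dT = 14.044 deg C


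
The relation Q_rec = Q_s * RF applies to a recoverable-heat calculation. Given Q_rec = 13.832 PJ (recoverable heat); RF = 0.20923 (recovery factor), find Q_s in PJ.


Q_s = Q_rec / RF
Q_s = 13.832 / 0.20923
Q_s = 66.109 PJ


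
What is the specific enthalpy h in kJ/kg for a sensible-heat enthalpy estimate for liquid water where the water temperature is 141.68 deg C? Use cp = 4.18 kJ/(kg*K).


h = cp * T
h = 4.18 * 141.68
h = 592.22 kJ/kg


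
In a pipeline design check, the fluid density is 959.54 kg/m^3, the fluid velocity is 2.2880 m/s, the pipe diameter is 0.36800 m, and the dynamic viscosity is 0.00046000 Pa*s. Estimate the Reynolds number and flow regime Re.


Step 1: Re = rho*vel*D/mu = 959.54*2.288*0.368/0.00046 = 1.7563e+06
Step 2: Re = 1.7563e+06 > 4000, so flow is turbulent.
Re = 1.7563e+06 (turbulent)


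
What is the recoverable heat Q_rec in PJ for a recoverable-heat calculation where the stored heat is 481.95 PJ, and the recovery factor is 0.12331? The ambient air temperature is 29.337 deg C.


Q_rec = Q_s * RF
Q_rec = 481.95 * 0.12331
Q_rec = 59.429 PJ


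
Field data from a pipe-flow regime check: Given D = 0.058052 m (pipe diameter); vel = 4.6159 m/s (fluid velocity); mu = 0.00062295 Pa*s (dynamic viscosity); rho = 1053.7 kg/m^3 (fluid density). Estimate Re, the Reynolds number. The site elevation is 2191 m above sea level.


Re = rho * vel * D / mu
Re = 1053.7 * 4.6159 * 0.058052 / 0.00062295
Re = 4.5325e+05


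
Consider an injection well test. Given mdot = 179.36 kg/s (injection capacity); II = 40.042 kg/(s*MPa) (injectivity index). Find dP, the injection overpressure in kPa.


dP = mdot * 1000 / II
dP = 179.36 * 1000 / 40.042
dP = 4479.3 kPa


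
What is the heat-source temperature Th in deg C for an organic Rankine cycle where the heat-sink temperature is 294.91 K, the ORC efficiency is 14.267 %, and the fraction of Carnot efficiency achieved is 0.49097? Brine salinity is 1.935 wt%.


Th = Tc / (1 - (eta_orc/100)/f)
Th = 294.91 / (1 - (14.267/100)/0.49097)
Th = 415.7105 K
Convert to deg C: 415.7105 - 273.15 = 142.56 deg C
Th = 142.56 deg C


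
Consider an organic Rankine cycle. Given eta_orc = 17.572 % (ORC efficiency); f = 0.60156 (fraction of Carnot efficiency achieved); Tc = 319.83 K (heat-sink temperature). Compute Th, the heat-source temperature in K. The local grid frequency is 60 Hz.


Th = Tc / (1 - (eta_orc/100)/f)
Th = 319.83 / (1 - (17.572/100)/0.60156)
Th = 451.81 K


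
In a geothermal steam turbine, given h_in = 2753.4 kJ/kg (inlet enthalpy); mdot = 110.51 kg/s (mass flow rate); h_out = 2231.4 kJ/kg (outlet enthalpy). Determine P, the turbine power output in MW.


P = mdot * (h_in - h_out) / 1000
P = 110.51 * (2753.4 - 2231.4) / 1000
P = 57.686 MW


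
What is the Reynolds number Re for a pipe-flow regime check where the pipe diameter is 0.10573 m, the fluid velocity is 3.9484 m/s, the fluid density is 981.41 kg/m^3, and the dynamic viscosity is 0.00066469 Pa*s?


Re = rho * vel * D / mu
Re = 981.41 * 3.9484 * 0.10573 / 0.00066469
Re = 6.1638e+05


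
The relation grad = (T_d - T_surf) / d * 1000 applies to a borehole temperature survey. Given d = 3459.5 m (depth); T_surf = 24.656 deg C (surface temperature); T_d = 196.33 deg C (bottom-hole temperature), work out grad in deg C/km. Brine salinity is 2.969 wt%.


grad = (T_d - T_surf) / d * 1000
grad = (196.33 - 24.656) / 3459.5 * 1000
grad = 49.624 deg C/km


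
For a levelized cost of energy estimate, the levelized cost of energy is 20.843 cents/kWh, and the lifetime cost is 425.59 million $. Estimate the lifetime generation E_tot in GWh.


E_tot = C_tot / LCOE * 100
E_tot = 425.59 / 20.843 * 100
E_tot = 2041.9 GWh


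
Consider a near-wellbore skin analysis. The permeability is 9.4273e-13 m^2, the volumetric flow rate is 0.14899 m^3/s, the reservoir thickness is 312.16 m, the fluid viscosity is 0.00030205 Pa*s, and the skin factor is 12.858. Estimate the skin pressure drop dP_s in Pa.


dP_s = S * q * mu / (2*pi*k*hr) / 1000
dP_s = 12.858 * 0.14899 * 0.00030205 / (2*pi*9.4273e-13*312.16) / 1000
dP_s = 312.9428 kPa
Convert: 312.9428 kPa * 1000.0 = 3.1294e+05 Pa
dP_s = 3.1294e+05 Pa


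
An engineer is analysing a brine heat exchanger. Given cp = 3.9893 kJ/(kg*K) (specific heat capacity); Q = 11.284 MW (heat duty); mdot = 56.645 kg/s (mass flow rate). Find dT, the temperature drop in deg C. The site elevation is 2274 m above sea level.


dT = Q * 1000 / (mdot * cp)
dT = 11.284 * 1000 / (56.645 * 3.9893)
dT = 49.93497 K
Convert (temperature difference, 1 K = 1 deg C): 49.93497 K = 49.93497 deg C
dT = 49.935 deg C


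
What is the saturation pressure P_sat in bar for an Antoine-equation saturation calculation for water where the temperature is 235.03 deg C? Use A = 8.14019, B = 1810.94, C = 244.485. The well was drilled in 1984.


P_sat = 10^(A - B/(C + T)) / 760 * 0.101325
P_sat = 10^(8.14019 - 1810.94/(244.485 + 235.03)) / 760 * 0.101325
P_sat = 3.079537 MPa
Convert: 3.079537 MPa * 10.0 = 30.795 bar
P_sat = 30.795 bar


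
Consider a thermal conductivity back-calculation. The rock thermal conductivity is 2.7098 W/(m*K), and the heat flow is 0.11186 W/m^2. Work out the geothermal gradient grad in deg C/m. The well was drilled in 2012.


grad = q / k * 1000
grad = 0.11186 / 2.7098 * 1000
grad = 41.27980 deg C/km
Convert: 41.27980 deg C/km * 0.001 = 0.041280 deg C/m
grad = 0.041280 deg C/m


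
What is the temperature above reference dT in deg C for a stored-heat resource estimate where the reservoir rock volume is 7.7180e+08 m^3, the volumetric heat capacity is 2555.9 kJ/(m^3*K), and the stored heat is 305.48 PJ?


dT = Q_s * 1e12 / (Vr * rhoc)
dT = 305.48 * 1e12 / (7.7180e+08 * 2555.9)
dT = 154.8582 K
Convert (temperature difference, 1 K = 1 deg C): 154.8582 K = 154.8582 deg C
dT = 154.86 deg C


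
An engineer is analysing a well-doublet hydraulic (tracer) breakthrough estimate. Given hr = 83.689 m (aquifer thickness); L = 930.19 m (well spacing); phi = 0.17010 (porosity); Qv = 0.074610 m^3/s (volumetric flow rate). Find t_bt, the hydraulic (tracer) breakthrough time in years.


t_bt = pi * hr * phi * L^2 / (3 * Qv) / (365.25*86400)
t_bt = pi * 83.689 * 0.17010 * 930.19^2 / (3 * 0.074610) / (365.25*86400)
t_bt = 5.4783 years


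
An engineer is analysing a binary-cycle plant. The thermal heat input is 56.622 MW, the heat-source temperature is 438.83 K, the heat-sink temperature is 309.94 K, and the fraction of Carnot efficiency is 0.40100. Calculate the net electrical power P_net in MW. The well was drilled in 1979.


Step 1: eta = (1 - Tc/Th)*f = (1 - 309.94/438.83)*0.401 = 0.1177788
Step 2: P_net = eta * Q_in = 0.1177788 * 56.622 = 6.6689 MW
P_net = 6.6689 MW


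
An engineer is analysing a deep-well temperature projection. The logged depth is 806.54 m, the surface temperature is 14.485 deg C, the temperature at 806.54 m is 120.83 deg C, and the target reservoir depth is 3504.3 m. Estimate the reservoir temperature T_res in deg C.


Step 1: grad = (T_d1 - T_surf)/d1 * 1000 = (120.83 - 14.485)/806.54 * 1000 = 131.8533 deg C/km
Step 2: T_res = T_surf + grad*d2/1000 = 14.485 + 131.8533*3504.3/1000 = 476.54 deg C
T_res = 476.54 deg C


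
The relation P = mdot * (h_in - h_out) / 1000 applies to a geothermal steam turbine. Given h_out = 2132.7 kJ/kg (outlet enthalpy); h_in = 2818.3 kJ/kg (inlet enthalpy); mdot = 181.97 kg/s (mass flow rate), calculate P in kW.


P = mdot * (h_in - h_out) / 1000
P = 181.97 * (2818.3 - 2132.7) / 1000
P = 124.7586 MW
Convert: 124.7586 MW * 1000.0 = 1.2476e+05 kW
P = 1.2476e+05 kW


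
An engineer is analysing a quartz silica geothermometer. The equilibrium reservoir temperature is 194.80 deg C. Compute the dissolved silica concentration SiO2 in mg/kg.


SiO2 = 10^(5.19 - 1309/(T_eq + 273.15))
SiO2 = 10^(5.19 - 1309/(194.80 + 273.15))
SiO2 = 247.00 mg/kg


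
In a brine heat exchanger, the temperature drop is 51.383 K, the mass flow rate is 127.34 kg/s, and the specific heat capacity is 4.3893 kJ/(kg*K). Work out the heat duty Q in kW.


Q = mdot * cp * dT / 1000
Q = 127.34 * 4.3893 * 51.383 / 1000
Q = 28.71968 MW
Convert: 28.71968 MW * 1000.0 = 28720 kW
Q = 28720 kW


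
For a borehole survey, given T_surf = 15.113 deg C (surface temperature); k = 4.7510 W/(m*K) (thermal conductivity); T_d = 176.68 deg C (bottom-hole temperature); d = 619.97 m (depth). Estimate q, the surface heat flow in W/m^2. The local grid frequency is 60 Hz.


Step 1: grad = (T_d - T_surf)/d * 1000 = (176.68 - 15.113)/619.97 * 1000 = 260.6045 deg C/km
Step 2: q = k * grad / 1000 = 4.751 * 260.6045 / 1000 = 1.2381 W/m^2
q = 1.2381 W/m^2


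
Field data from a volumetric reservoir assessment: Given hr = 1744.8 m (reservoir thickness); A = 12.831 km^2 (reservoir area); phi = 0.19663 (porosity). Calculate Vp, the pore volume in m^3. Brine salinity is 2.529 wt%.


Vp = A * 1e6 * hr * phi
Vp = 12.831 * 1e6 * 1744.8 * 0.19663
Vp = 4.4021e+09 m^3


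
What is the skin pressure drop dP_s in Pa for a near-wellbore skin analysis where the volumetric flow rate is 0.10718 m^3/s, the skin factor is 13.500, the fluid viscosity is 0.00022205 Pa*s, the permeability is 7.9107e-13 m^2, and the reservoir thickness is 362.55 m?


dP_s = S * q * mu / (2*pi*k*hr) / 1000
dP_s = 13.500 * 0.10718 * 0.00022205 / (2*pi*7.9107e-13*362.55) / 1000
dP_s = 178.2935 kPa
Convert: 178.2935 kPa * 1000.0 = 1.7829e+05 Pa
dP_s = 1.7829e+05 Pa


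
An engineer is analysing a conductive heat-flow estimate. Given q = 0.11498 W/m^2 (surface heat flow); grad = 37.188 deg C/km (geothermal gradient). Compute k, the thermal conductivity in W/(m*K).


k = q * 1000 / grad
k = 0.11498 * 1000 / 37.188
k = 3.0919 W/(m*K)


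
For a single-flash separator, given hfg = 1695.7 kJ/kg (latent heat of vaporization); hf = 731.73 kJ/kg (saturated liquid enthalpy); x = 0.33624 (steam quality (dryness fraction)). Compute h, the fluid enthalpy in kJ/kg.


h = hf + x * hfg
h = 731.73 + 0.33624 * 1695.7
h = 1301.9 kJ/kg


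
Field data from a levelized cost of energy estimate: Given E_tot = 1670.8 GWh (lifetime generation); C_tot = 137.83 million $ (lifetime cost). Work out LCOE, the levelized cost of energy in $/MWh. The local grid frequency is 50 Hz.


LCOE = C_tot / E_tot * 100
LCOE = 137.83 / 1670.8 * 100
LCOE = 8.249342 cents/kWh
Convert: 8.249342 cents/kWh * 10.0 = 82.493 $/MWh
LCOE = 82.493 $/MWh


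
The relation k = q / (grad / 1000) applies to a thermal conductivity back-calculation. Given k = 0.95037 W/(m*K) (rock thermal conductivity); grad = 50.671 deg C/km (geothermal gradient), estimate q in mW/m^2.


q = k * grad / 1000
q = 0.95037 * 50.671 / 1000
q = 0.04815620 W/m^2
Convert: 0.04815620 W/m^2 * 1000.0 = 48.156 mW/m^2
q = 48.156 mW/m^2


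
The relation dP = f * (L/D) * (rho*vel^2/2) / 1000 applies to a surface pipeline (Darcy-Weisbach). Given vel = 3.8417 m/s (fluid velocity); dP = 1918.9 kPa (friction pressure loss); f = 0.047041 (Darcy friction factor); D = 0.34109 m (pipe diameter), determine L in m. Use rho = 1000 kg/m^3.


L = dP*1000*D / (f*rho*vel^2/2)
L = 1918.9*1000*0.34109 / (0.047041*1000*3.8417^2/2)
L = 1885.5 m


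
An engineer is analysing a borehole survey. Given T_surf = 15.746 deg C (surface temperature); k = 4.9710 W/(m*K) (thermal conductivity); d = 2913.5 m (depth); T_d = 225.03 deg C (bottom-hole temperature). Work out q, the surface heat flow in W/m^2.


Step 1: grad = (T_d - T_surf)/d * 1000 = (225.03 - 15.746)/2913.5 * 1000 = 71.83250 deg C/km
Step 2: q = k * grad / 1000 = 4.971 * 71.83250 / 1000 = 0.35708 W/m^2
q = 0.35708 W/m^2


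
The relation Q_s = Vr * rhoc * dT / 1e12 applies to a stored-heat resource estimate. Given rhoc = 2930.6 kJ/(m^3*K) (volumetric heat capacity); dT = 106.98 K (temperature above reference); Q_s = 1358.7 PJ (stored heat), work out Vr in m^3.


Vr = Q_s * 1e12 / (rhoc * dT)
Vr = 1358.7 * 1e12 / (2930.6 * 106.98)
Vr = 4.3338e+09 m^3


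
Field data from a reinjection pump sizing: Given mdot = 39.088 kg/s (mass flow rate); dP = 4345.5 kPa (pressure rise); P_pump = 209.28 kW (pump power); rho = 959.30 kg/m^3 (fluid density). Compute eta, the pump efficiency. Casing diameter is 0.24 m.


eta = mdot * dP / (rho * P_pump)
eta = 39.088 * 4345.5 / (959.30 * 209.28)
eta = 0.84606


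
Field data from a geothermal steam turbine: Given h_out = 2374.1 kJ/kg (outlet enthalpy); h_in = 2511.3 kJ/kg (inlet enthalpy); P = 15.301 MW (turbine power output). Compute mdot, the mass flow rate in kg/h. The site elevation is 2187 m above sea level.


mdot = P * 1000 / (h_in - h_out)
mdot = 15.301 * 1000 / (2511.3 - 2374.1)
mdot = 111.5233 kg/s
Convert: 111.5233 kg/s * 3600.0 = 4.0148e+05 kg/h
mdot = 4.0148e+05 kg/h


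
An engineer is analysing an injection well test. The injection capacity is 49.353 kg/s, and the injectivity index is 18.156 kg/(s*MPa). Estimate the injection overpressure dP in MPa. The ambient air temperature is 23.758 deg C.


dP = mdot * 1000 / II
dP = 49.353 * 1000 / 18.156
dP = 2718.275 kPa
Convert: 2718.275 kPa * 0.001 = 2.7183 MPa
dP = 2.7183 MPa


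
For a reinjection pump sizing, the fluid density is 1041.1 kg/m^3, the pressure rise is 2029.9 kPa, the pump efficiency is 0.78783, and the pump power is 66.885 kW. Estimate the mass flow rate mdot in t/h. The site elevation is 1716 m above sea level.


mdot = P_pump * rho * eta / dP
mdot = 66.885 * 1041.1 * 0.78783 / 2029.9
mdot = 27.02583 kg/s
Convert: 27.02583 kg/s * 3.6 = 97.293 t/h
mdot = 97.293 t/h


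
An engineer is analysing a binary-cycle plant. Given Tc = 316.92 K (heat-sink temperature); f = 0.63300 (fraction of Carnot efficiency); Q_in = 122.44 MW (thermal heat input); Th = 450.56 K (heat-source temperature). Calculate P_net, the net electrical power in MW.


Step 1: eta = (1 - Tc/Th)*f = (1 - 316.92/450.56)*0.633 = 0.1877533
Step 2: P_net = eta * Q_in = 0.1877533 * 122.44 = 22.989 MW
P_net = 22.989 MW


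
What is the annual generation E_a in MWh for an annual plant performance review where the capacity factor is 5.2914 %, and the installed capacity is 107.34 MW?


E_a = CF / 100 * cap * 8760
E_a = 5.2914 / 100 * 107.34 * 8760
E_a = 49755 MWh


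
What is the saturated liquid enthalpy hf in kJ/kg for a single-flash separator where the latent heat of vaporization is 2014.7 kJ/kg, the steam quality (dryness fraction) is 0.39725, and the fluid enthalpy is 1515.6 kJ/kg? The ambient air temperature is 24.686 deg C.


hf = h - x * hfg
hf = 1515.6 - 0.39725 * 2014.7
hf = 715.26 kJ/kg


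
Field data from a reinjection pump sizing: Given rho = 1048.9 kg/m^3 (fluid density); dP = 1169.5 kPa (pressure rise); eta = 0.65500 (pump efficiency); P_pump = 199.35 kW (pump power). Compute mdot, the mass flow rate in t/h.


mdot = P_pump * rho * eta / dP
mdot = 199.35 * 1048.9 * 0.65500 / 1169.5
mdot = 117.1093 kg/s
Convert: 117.1093 kg/s * 3.6 = 421.59 t/h
mdot = 421.59 t/h


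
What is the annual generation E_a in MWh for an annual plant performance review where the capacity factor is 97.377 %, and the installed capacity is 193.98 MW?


E_a = CF / 100 * cap * 8760
E_a = 97.377 / 100 * 193.98 * 8760
E_a = 1.6547e+06 MWh
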